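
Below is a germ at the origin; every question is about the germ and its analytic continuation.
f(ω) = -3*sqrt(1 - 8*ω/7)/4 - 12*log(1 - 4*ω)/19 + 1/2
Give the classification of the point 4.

The point is a regular point.

There is no denominator, hence no pole anywhere.
Branch term sqrt(1 - ω/(7/8)): argument at 4 is -25/7, nonzero, so 4 is not its branch point (a point on a principal cut is still regular for the continued germ).
Branch term log(1 - ω/(1/4)): argument at 4 is -15, nonzero, so 4 is not its branch point (a point on a principal cut is still regular for the continued germ).
So the germ continues analytically to 4.


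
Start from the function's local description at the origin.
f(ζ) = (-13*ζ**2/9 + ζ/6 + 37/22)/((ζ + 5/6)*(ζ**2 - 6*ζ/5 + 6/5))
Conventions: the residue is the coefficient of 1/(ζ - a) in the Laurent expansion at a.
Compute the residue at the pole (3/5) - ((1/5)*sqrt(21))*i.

The residue is (-9347/11462) + ((11047/120351)*sqrt(21))*i.

The factor ζ**2 - 6*ζ/5 + 6/5 splits as (ζ - a)(ζ - a') with a = (3/5) - ((1/5)*sqrt(21))*i, a' = (3/5) + ((1/5)*sqrt(21))*i. At the order-1 pole a set g(ζ) = (ζ - a)*f(ζ) = [(-13*ζ**2/9 + ζ/6 + 37/22)/(ζ + 5/6)] / (ζ - a').
Simple pole: residue = g(a) at a = (3/5) - ((1/5)*sqrt(21))*i, which is (-9347/11462) + ((11047/120351)*sqrt(21))*i.


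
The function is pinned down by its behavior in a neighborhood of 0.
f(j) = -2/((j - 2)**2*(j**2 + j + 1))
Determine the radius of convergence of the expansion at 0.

Denominator factor (j - 2)^2: pole of order 2 at 2, modulus 2.
Denominator factor (j**2 + j + 1): discriminant -3, complex-conjugate roots (-1/2) + ((1/2)*sqrt(3))*i and (-1/2) - ((1/2)*sqrt(3))*i; poles of order 1, moduli 1 and 1.
The radius of convergence is the smallest modulus among the singular points: 1.

The radius of convergence is 1.


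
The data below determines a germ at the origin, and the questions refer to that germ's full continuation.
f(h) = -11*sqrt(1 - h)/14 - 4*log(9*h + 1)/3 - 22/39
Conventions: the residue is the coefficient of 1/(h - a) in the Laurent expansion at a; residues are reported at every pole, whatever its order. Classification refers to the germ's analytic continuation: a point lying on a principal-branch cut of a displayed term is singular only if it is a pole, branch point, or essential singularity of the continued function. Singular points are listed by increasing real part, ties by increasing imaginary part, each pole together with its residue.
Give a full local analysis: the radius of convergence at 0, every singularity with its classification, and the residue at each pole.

Radius of convergence at 0: 1/9.
At -1/9: a logarithmic branch point.
At 1: an algebraic (square-root) branch point.

Branch term (-4/3)*log(1 - h/(-1/9)): its argument vanishes at h = -1/9, a logarithmic branch point, modulus 1/9.
Branch term (-11/14)*sqrt(1 - h/(1)): its argument vanishes at h = 1, a square-root branch point, modulus 1.
The radius of convergence is the smallest modulus among the singular points: 1/9.
List the singular points by increasing real part (a conjugate pair: the negative imaginary part first).


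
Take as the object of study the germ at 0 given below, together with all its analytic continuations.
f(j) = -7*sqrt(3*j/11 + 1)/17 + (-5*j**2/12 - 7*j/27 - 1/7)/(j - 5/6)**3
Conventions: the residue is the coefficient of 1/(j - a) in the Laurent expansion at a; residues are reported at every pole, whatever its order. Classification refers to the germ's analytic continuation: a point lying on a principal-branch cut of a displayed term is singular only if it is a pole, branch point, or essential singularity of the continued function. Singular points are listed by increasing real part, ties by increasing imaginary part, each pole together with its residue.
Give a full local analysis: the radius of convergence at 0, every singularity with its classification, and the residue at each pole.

Radius of convergence at 0: 5/6.
At -11/3: an algebraic (square-root) branch point.
At 5/6: a pole of order 3; residue -5/12.

Denominator factor (j - 5/6)^3: pole of order 3 at 5/6, modulus 5/6.
Branch term (-7/17)*sqrt(1 - j/(-11/3)): its argument vanishes at j = -11/3, a square-root branch point, modulus 11/3.
The radius of convergence is the smallest modulus among the singular points: 5/6.
The branch term is analytic at 5/6 and contributes nothing to the residue; only the rational part matters.
At the order-3 pole 5/6 set g(j) = (j - (5/6))^3*(rational part) = -5*j**2/12 - 7*j/27 - 1/7.
Order-3 pole: residue = g''(a)/2; g''(5/6) = -5/6, so the residue is -5/12.
List the singular points by increasing real part (a conjugate pair: the negative imaginary part first).


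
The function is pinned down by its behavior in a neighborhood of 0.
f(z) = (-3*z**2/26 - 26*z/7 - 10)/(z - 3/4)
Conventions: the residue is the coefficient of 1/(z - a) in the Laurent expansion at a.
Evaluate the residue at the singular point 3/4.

The residue is -37421/2912.

At the order-1 pole 3/4 set g(z) = (z - (3/4))*f(z) = -3*z**2/26 - 26*z/7 - 10.
Simple pole: residue = g(a) at a = 3/4, which is -37421/2912.


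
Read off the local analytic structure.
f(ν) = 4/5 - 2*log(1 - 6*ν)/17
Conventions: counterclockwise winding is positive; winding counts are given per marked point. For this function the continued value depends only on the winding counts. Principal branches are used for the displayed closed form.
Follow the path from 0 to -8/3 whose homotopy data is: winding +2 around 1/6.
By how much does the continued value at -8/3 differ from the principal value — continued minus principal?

Continued minus principal equals -(8/17)*pi*i.

The rational part is single-valued and drops out of the difference; each branch term changes only by its own monodromy.
(-2/17)*log(1 - ν/(1/6)): each positive loop around 1/6 adds 2*pi*i to the log, so winding +2 contributes (-2/17)*(2)*2*pi*i = -(8/17)*pi*i.
Summing the contributions at ν = -8/3 gives -(8/17)*pi*i.


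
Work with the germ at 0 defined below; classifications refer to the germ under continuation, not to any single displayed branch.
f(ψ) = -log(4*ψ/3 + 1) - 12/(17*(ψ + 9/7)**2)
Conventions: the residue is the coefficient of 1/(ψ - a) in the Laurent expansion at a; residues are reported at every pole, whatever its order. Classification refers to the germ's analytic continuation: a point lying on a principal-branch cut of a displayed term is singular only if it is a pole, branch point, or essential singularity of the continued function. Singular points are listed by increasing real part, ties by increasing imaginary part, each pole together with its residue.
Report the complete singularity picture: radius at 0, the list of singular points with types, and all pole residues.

Radius of convergence at 0: 3/4.
At -9/7: a pole of order 2; residue 0.
At -3/4: a logarithmic branch point.

Denominator factor (ψ + 9/7)^2: pole of order 2 at -9/7, modulus 9/7.
Branch term (-1)*log(1 - ψ/(-3/4)): its argument vanishes at ψ = -3/4, a logarithmic branch point, modulus 3/4.
The radius of convergence is the smallest modulus among the singular points: 3/4.
The branch term is analytic at -9/7 and contributes nothing to the residue; only the rational part matters.
At the order-2 pole -9/7 set g(ψ) = (ψ - (-9/7))^2*(rational part) = -12/17.
Order-2 pole: residue = g'(a); g'(-9/7) = 0, so the residue is 0.
List the singular points by increasing real part (a conjugate pair: the negative imaginary part first).


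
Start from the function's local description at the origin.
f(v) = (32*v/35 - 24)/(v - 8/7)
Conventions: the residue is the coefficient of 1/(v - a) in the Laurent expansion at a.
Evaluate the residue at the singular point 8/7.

At the order-1 pole 8/7 set g(v) = (v - (8/7))*f(v) = 32*v/35 - 24.
Simple pole: residue = g(a) at a = 8/7, which is -5624/245.

The residue is -5624/245.


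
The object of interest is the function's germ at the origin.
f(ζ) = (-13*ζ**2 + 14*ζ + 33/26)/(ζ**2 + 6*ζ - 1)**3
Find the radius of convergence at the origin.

Denominator factor (ζ**2 + 6*ζ - 1)^3: discriminant 40, real irrational roots -3 + sqrt(10) and -3 - sqrt(10); poles of order 3, moduli -3 + sqrt(10) and 3 + sqrt(10).
The radius of convergence is the smallest modulus among the singular points: -3 + sqrt(10).

The radius of convergence is -3 + sqrt(10).


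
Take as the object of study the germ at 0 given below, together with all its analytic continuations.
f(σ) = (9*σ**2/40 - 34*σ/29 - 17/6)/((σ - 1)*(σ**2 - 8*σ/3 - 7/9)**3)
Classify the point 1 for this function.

The denominator factor σ - 1 vanishes at 1 and appears to the power 1; the numerator there equals -13157/3480, nonzero, and no other factor vanishes.
Hence a pole whose order is the multiplicity, 1.

The point is a pole of order 1.


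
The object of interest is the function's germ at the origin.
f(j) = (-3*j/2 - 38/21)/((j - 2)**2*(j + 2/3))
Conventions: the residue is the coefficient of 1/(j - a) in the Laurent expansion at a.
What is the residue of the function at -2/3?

At the order-1 pole -2/3 set g(j) = (j - (-2/3))*f(j) = (-3*j/2 - 38/21)/(j - 2)**2.
Simple pole: residue = g(a) at a = -2/3, which is -51/448.

The residue is -51/448.


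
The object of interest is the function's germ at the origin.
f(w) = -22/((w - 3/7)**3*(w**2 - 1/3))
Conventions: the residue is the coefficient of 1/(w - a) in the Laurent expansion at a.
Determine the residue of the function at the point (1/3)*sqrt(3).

The factor w**2 - 1/3 splits as (w - a)(w - a') with a = (1/3)*sqrt(3), a' = -(1/3)*sqrt(3). At the order-1 pole a set g(w) = (w - a)*f(w) = [-22/(w - 3/7)**3] / (w - a').
Simple pole: residue = g(a) at a = (1/3)*sqrt(3), which is -1404585/484 - (805707/484)*sqrt(3).

The residue is -1404585/484 - (805707/484)*sqrt(3).


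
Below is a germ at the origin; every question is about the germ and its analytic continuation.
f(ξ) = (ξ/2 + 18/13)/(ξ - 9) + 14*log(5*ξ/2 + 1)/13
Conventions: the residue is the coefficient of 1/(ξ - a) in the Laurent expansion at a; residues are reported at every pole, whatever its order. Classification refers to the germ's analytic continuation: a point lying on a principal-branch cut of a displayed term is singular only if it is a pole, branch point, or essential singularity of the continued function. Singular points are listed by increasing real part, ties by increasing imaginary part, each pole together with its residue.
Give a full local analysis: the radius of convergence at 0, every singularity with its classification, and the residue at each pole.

Denominator factor (ξ - 9): pole of order 1 at 9, modulus 9.
Branch term (14/13)*log(1 - ξ/(-2/5)): its argument vanishes at ξ = -2/5, a logarithmic branch point, modulus 2/5.
The radius of convergence is the smallest modulus among the singular points: 2/5.
The branch term is analytic at 9 and contributes nothing to the residue; only the rational part matters.
At the order-1 pole 9 set g(ξ) = (ξ - (9))*(rational part) = ξ/2 + 18/13.
Simple pole: residue = g(a) at a = 9, which is 153/26.
List the singular points by increasing real part (a conjugate pair: the negative imaginary part first).

Radius of convergence at 0: 2/5.
At -2/5: a logarithmic branch point.
At 9: a pole of order 1; residue 153/26.


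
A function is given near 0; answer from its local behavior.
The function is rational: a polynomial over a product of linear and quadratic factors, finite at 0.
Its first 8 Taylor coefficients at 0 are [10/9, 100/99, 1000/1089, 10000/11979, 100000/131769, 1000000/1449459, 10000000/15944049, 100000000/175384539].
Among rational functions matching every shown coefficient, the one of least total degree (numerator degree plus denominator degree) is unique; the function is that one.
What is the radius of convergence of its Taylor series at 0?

The radius of convergence is 11/10.

No rational of total degree below 1 reproduces all 8 coefficients; solving the [0/1] Pade equations on them gives f(μ) = -11/(9*(μ - 11/10)), whose expansion matches every shown term.
Denominator factor (μ - 11/10): pole of order 1 at 11/10, modulus 11/10.
The radius of convergence is the smallest modulus among the singular points: 11/10.


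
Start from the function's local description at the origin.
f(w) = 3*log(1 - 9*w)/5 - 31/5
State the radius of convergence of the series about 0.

Branch term (3/5)*log(1 - w/(1/9)): its argument vanishes at w = 1/9, a logarithmic branch point, modulus 1/9.
The radius of convergence is the smallest modulus among the singular points: 1/9.

The radius of convergence is 1/9.


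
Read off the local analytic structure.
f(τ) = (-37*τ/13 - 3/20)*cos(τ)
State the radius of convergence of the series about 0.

The factor cos(τ) is entire and contributes no finite singular point.
The polynomial part has no poles.
No finite singular points: the Taylor series at 0 converges everywhere.

The radius of convergence is infinite.


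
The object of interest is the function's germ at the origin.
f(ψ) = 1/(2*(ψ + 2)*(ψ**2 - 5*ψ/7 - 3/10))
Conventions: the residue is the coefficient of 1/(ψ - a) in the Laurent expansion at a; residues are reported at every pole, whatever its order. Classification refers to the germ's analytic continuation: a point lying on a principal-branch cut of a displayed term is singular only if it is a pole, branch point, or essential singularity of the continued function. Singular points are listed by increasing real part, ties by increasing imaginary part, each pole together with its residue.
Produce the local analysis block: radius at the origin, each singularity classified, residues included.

Radius of convergence at 0: -5/14 + (1/70)*sqrt(2095).
At -2: a pole of order 1; residue 35/359.
At 5/14 - (1/70)*sqrt(2095): a pole of order 1; residue -35/718 - (1155/300842)*sqrt(2095).
At 5/14 + (1/70)*sqrt(2095): a pole of order 1; residue -35/718 + (1155/300842)*sqrt(2095).

Denominator factor (ψ**2 - 5*ψ/7 - 3/10): discriminant 419/245, real irrational roots 5/14 + (1/70)*sqrt(2095) and 5/14 - (1/70)*sqrt(2095); poles of order 1, moduli 5/14 + (1/70)*sqrt(2095) and -5/14 + (1/70)*sqrt(2095).
Denominator factor (ψ + 2): pole of order 1 at -2, modulus 2.
The radius of convergence is the smallest modulus among the singular points: -5/14 + (1/70)*sqrt(2095).
At the order-1 pole -2 set g(ψ) = (ψ - (-2))*f(ψ) = 1/(2*(ψ**2 - 5*ψ/7 - 3/10)).
Simple pole: residue = g(a) at a = -2, which is 35/359.
The factor ψ**2 - 5*ψ/7 - 3/10 splits as (ψ - a)(ψ - a') with a = 5/14 - (1/70)*sqrt(2095), a' = 5/14 + (1/70)*sqrt(2095). At the order-1 pole a set g(ψ) = (ψ - a)*f(ψ) = [1/(2*(ψ + 2))] / (ψ - a').
Simple pole: residue = g(a) at a = 5/14 - (1/70)*sqrt(2095), which is -35/718 - (1155/300842)*sqrt(2095).
The factor ψ**2 - 5*ψ/7 - 3/10 splits as (ψ - a)(ψ - a') with a = 5/14 + (1/70)*sqrt(2095), a' = 5/14 - (1/70)*sqrt(2095). At the order-1 pole a set g(ψ) = (ψ - a)*f(ψ) = [1/(2*(ψ + 2))] / (ψ - a').
Simple pole: residue = g(a) at a = 5/14 + (1/70)*sqrt(2095), which is -35/718 + (1155/300842)*sqrt(2095).
List the singular points by increasing real part (a conjugate pair: the negative imaginary part first).


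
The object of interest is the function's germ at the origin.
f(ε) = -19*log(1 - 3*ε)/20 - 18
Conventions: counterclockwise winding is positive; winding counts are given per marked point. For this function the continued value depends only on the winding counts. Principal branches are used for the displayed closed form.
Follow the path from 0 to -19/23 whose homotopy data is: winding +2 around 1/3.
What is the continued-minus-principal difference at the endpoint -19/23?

The rational part is single-valued and drops out of the difference; each branch term changes only by its own monodromy.
(-19/20)*log(1 - ε/(1/3)): each positive loop around 1/3 adds 2*pi*i to the log, so winding +2 contributes (-19/20)*(2)*2*pi*i = -(19/5)*pi*i.
Summing the contributions at ε = -19/23 gives -(19/5)*pi*i.

Continued minus principal equals -(19/5)*pi*i.


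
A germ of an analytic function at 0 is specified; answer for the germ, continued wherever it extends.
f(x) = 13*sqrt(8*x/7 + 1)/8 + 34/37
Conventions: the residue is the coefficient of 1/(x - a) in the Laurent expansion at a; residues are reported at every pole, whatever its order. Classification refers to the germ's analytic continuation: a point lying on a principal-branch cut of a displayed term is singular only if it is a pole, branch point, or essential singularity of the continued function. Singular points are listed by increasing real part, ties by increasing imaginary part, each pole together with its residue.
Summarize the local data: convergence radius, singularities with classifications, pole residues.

Radius of convergence at 0: 7/8.
At -7/8: an algebraic (square-root) branch point.

Branch term (13/8)*sqrt(1 - x/(-7/8)): its argument vanishes at x = -7/8, a square-root branch point, modulus 7/8.
The radius of convergence is the smallest modulus among the singular points: 7/8.


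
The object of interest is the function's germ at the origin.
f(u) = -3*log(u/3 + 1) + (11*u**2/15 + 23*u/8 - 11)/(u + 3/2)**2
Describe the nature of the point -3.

The term (-3)*log(1 - u/(-3)) has argument 1 - -3/(-3) = 0 at -3: a logarithmic (infinitely-sheeted) branch point; the remaining terms are analytic or single-valued there.

The point is a logarithmic branch point.


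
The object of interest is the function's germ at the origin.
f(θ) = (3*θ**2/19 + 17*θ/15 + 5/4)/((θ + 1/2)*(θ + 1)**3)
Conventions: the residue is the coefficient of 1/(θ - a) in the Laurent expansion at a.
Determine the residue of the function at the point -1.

The residue is -1648/285.

At the order-3 pole -1 set g(θ) = (θ - (-1))^3*f(θ) = (3*θ**2/19 + 17*θ/15 + 5/4)/(θ + 1/2).
Order-3 pole: residue = g''(a)/2; g''(-1) = -3296/285, so the residue is -1648/285.


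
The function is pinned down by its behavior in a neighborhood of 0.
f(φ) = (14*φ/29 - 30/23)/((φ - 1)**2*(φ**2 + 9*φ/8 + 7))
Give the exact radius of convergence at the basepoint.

Denominator factor (φ**2 + 9*φ/8 + 7): discriminant -1711/64, complex-conjugate roots (-9/16) + ((1/16)*sqrt(1711))*i and (-9/16) - ((1/16)*sqrt(1711))*i; poles of order 1, moduli sqrt(7) and sqrt(7).
Denominator factor (φ - 1)^2: pole of order 2 at 1, modulus 1.
The radius of convergence is the smallest modulus among the singular points: 1.

The radius of convergence is 1.


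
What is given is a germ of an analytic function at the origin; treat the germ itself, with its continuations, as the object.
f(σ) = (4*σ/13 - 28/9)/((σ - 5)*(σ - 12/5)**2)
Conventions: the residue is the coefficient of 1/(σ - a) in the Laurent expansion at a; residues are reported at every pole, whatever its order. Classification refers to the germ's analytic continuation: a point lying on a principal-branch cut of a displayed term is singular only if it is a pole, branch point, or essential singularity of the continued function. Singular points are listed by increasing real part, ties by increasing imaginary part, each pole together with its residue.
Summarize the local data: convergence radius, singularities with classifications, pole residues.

Denominator factor (σ - 12/5)^2: pole of order 2 at 12/5, modulus 12/5.
Denominator factor (σ - 5): pole of order 1 at 5, modulus 5.
The radius of convergence is the smallest modulus among the singular points: 12/5.
At the order-2 pole 12/5 set g(σ) = (σ - (12/5))^2*f(σ) = (4*σ/13 - 28/9)/(σ - 5).
Order-2 pole: residue = g'(a); g'(12/5) = 4600/19773, so the residue is 4600/19773.
At the order-1 pole 5 set g(σ) = (σ - (5))*f(σ) = (4*σ/13 - 28/9)/(σ - 12/5)**2.
Simple pole: residue = g(a) at a = 5, which is -4600/19773.
List the singular points by increasing real part (a conjugate pair: the negative imaginary part first).

Radius of convergence at 0: 12/5.
At 12/5: a pole of order 2; residue 4600/19773.
At 5: a pole of order 1; residue -4600/19773.


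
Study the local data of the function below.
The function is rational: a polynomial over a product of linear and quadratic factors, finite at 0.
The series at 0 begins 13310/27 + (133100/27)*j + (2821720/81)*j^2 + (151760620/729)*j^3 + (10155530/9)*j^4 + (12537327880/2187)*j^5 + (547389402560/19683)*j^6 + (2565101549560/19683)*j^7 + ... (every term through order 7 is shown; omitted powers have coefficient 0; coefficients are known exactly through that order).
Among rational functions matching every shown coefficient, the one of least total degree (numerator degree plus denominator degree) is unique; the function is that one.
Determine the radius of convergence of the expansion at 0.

No rational of total degree below 4 reproduces all 8 coefficients; solving the [0/4] Pade equations on them gives f(j) = -10/((j - 3/11)**3*(j + 1)), whose expansion matches every shown term.
Denominator factor (j + 1): pole of order 1 at -1, modulus 1.
Denominator factor (j - 3/11)^3: pole of order 3 at 3/11, modulus 3/11.
The radius of convergence is the smallest modulus among the singular points: 3/11.

The radius of convergence is 3/11.


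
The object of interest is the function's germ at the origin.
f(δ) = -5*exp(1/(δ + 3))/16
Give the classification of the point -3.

The point is an essential singularity.

The exponent 1/(δ - (-3)) has a pole at -3, so exp(1/(δ - (-3))) takes every nonzero value near it: an essential singularity (not a pole of any order).


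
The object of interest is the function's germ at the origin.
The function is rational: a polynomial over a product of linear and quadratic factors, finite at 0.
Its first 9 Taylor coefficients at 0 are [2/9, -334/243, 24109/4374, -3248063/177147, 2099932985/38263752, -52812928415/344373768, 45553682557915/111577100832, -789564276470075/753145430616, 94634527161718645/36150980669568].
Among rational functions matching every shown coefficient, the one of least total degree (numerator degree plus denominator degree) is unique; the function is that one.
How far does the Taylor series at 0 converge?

No rational of total degree below 7 reproduces all 9 coefficients; solving the [0/7] Pade equations on them gives f(h) = 1/((h + 1/2)**3*(h**2 + 5*h/9 + 6)**2), whose expansion matches every shown term.
Denominator factor (h**2 + 5*h/9 + 6)^2: discriminant -1919/81, complex-conjugate roots (-5/18) + ((1/18)*sqrt(1919))*i and (-5/18) - ((1/18)*sqrt(1919))*i; poles of order 2, moduli sqrt(6) and sqrt(6).
Denominator factor (h + 1/2)^3: pole of order 3 at -1/2, modulus 1/2.
The radius of convergence is the smallest modulus among the singular points: 1/2.

The radius of convergence is 1/2.


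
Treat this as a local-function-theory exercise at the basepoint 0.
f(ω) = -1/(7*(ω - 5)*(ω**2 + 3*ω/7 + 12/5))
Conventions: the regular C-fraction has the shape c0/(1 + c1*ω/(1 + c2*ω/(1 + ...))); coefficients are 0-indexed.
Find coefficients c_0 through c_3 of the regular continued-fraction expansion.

The regular C-fraction coefficients are [1/84, -3/140, 160/9, -5057/288].

Taylor coefficients (expand at 0): a_0 = 1/84, a_1 = 1/3920, a_2 = -22373/4939200, a_3 = 551681/691488000.
c0 = a_0 = 1/84. Peel one level at a time: if S = 1 + c*ω/S' with S'(0) = 1, then c is the ω-coefficient of S and S' = c*ω/(S - 1).
S_1 = c0/f = 1 + (-3/140)*ω + (8/21)*ω^2 + ...; c1 = -3/140.
S_2 = c1*ω/(S_1 - 1) = 1 + (160/9)*ω + (25285/81)*ω^2 + ...; c2 = 160/9.
S_3 = c2*ω/(S_2 - 1) = 1 + (-5057/288)*ω + ...; c3 = -5057/288.


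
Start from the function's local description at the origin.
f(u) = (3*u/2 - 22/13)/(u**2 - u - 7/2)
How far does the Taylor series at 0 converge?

The radius of convergence is -1/2 + (1/2)*sqrt(15).

Denominator factor (u**2 - u - 7/2): discriminant 15, real irrational roots 1/2 + (1/2)*sqrt(15) and 1/2 - (1/2)*sqrt(15); poles of order 1, moduli 1/2 + (1/2)*sqrt(15) and -1/2 + (1/2)*sqrt(15).
The radius of convergence is the smallest modulus among the singular points: -1/2 + (1/2)*sqrt(15).


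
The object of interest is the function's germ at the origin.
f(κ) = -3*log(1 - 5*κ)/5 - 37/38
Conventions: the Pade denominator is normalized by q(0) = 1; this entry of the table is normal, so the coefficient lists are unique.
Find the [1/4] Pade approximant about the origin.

Taylor coefficients needed (expand at 0): a_0 = -37/38, a_1 = 3, a_2 = 15/2, a_3 = 25, a_4 = 375/4, a_5 = 375.
Write the denominator as Q(κ) = 1 + q1*κ + q2*κ^2 + q3*κ^3 + q4*κ^4. Requiring Q*f - P = O(κ^6) with deg P <= 1 kills the coefficients of κ^2..κ^5 in Q*f:
  κ^2: a_2 + q1*a_1 + q2*a_0 = 0, i.e. 15/2 + (3)*q1 + (-37/38)*q2 = 0.
  κ^3: a_3 + q1*a_2 + q2*a_1 + q3*a_0 = 0, i.e. 25 + (15/2)*q1 + (3)*q2 + (-37/38)*q3 = 0.
  κ^4: a_4 + q1*a_3 + q2*a_2 + q3*a_1 + q4*a_0 = 0, i.e. 375/4 + (25)*q1 + (15/2)*q2 + (3)*q3 + (-37/38)*q4 = 0.
  κ^5: a_5 + q1*a_4 + q2*a_3 + q3*a_2 + q4*a_1 = 0, i.e. 375 + (375/4)*q1 + (25)*q2 + (15/2)*q3 + (3)*q4 = 0.
Solving this linear system: q1 = -41910730/13663137, q2 = -7962425/4554379, q3 = -15204750/4554379, q4 = -170171125/27326274.
The numerator is Q*f truncated at degree 1: P0 = a_0 = -37/38; P1 = a_1 + q1*a_0 = 1554147314/259599603.

The Pade approximant has numerator coefficients [-37/38, 1554147314/259599603]; denominator coefficients [1, -41910730/13663137, -7962425/4554379, -15204750/4554379, -170171125/27326274].


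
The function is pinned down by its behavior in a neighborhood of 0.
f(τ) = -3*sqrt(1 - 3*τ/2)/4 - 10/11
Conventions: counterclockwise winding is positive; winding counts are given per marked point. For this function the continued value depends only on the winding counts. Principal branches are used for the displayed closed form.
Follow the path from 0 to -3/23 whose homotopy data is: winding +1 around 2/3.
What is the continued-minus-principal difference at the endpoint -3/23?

Continued minus principal equals (3/92)*sqrt(2530).

The rational part is single-valued and drops out of the difference; each branch term changes only by its own monodromy.
(-3/4)*sqrt(1 - τ/(2/3)): winding +1 is odd, the square root flips sign, contributing -2*(-3/4)*sqrt(1 - (-3/23)/(2/3)) = -2*(-3/4)*sqrt(55/46) = (3/92)*sqrt(2530).
Summing the contributions at τ = -3/23 gives (3/92)*sqrt(2530).


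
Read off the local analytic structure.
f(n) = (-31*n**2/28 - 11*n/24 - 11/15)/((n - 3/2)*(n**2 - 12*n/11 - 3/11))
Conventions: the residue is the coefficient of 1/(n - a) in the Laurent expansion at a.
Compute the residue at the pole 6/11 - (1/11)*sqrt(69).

The factor n**2 - 12*n/11 - 3/11 splits as (n - a)(n - a') with a = 6/11 - (1/11)*sqrt(69), a' = 6/11 + (1/11)*sqrt(69). At the order-1 pole a set g(n) = (n - a)*f(n) = [(-31*n**2/28 - 11*n/24 - 11/15)/(n - 3/2)] / (n - a').
Simple pole: residue = g(a) at a = 6/11 - (1/11)*sqrt(69), which is 9331/1800 - (31687/48300)*sqrt(69).

The residue is 9331/1800 - (31687/48300)*sqrt(69).


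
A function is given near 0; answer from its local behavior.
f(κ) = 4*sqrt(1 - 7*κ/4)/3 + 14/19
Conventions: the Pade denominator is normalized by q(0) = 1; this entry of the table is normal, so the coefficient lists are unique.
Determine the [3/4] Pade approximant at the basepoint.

Taylor coefficients needed (expand at 0): a_0 = 118/57, a_1 = -7/6, a_2 = -49/96, a_3 = -343/768, a_4 = -12005/24576, a_5 = -117649/196608, a_6 = -823543/1048576, a_7 = -9058973/8388608.
Write the denominator as Q(κ) = 1 + q1*κ + q2*κ^2 + q3*κ^3 + q4*κ^4. Requiring Q*f - P = O(κ^8) with deg P <= 3 kills the coefficients of κ^4..κ^7 in Q*f:
  κ^4: a_4 + q1*a_3 + q2*a_2 + q3*a_1 + q4*a_0 = 0, i.e. -12005/24576 + (-343/768)*q1 + (-49/96)*q2 + (-7/6)*q3 + (118/57)*q4 = 0.
  κ^5: a_5 + q1*a_4 + q2*a_3 + q3*a_2 + q4*a_1 = 0, i.e. -117649/196608 + (-12005/24576)*q1 + (-343/768)*q2 + (-49/96)*q3 + (-7/6)*q4 = 0.
  κ^6: a_6 + q1*a_5 + q2*a_4 + q3*a_3 + q4*a_2 = 0, i.e. -823543/1048576 + (-117649/196608)*q1 + (-12005/24576)*q2 + (-343/768)*q3 + (-49/96)*q4 = 0.
  κ^7: a_7 + q1*a_6 + q2*a_5 + q3*a_4 + q4*a_3 = 0, i.e. -9058973/8388608 + (-823543/1048576)*q1 + (-117649/196608)*q2 + (-12005/24576)*q3 + (-343/768)*q4 = 0.
Solving this linear system: q1 = -823/328, q2 = 8715/5248, q3 = -8477/41984, q4 = -6517/671744.
The numerator is Q*f truncated at degree 3: P0 = a_0 = 118/57; P1 = a_1 + q1*a_0 = -19821/3116; P2 = a_2 + q1*a_1 + q2*a_0 = 291893/49856; P3 = a_3 + q1*a_2 + q2*a_1 + q3*a_0 = -606767/398848.

The Pade approximant has numerator coefficients [118/57, -19821/3116, 291893/49856, -606767/398848]; denominator coefficients [1, -823/328, 8715/5248, -8477/41984, -6517/671744].


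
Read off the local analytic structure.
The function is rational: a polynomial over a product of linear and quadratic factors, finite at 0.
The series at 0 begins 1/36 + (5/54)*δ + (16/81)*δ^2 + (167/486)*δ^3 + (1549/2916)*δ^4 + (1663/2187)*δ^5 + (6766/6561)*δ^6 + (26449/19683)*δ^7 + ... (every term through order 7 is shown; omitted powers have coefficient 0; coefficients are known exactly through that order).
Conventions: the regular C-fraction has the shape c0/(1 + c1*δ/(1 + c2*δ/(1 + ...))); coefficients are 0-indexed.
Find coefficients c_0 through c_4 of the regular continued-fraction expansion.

The regular C-fraction coefficients are [1/36, -10/3, 6/5, -7/10, 5/21].

Taylor coefficients (read off): a_0 = 1/36, a_1 = 5/54, a_2 = 16/81, a_3 = 167/486, a_4 = 1549/2916.
c0 = a_0 = 1/36. Peel one level at a time: if S = 1 + c*δ/S' with S'(0) = 1, then c is the δ-coefficient of S and S' = c*δ/(S - 1).
S_1 = c0/f = 1 + (-10/3)*δ + (4)*δ^2 + ...; c1 = -10/3.
S_2 = c1*δ/(S_1 - 1) = 1 + (6/5)*δ + (21/25)*δ^2 + ...; c2 = 6/5.
S_3 = c2*δ/(S_2 - 1) = 1 + (-7/10)*δ + (1/6)*δ^2 + ...; c3 = -7/10.
S_4 = c3*δ/(S_3 - 1) = 1 + (5/21)*δ + ...; c4 = 5/21.


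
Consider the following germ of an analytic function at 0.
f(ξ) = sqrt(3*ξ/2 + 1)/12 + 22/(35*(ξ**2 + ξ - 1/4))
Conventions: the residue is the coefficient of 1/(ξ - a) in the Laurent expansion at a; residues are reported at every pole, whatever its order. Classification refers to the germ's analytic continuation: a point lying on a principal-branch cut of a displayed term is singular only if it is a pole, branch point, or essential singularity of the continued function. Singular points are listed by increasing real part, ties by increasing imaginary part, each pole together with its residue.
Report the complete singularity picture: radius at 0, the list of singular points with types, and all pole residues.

Denominator factor (ξ**2 + ξ - 1/4): discriminant 2, real irrational roots -1/2 + (1/2)*sqrt(2) and -1/2 - (1/2)*sqrt(2); poles of order 1, moduli -1/2 + (1/2)*sqrt(2) and 1/2 + (1/2)*sqrt(2).
Branch term (1/12)*sqrt(1 - ξ/(-2/3)): its argument vanishes at ξ = -2/3, a square-root branch point, modulus 2/3.
The radius of convergence is the smallest modulus among the singular points: -1/2 + (1/2)*sqrt(2).
The branch term is analytic at -1/2 - (1/2)*sqrt(2) and contributes nothing to the residue; only the rational part matters.
The factor ξ**2 + ξ - 1/4 splits as (ξ - a)(ξ - a') with a = -1/2 - (1/2)*sqrt(2), a' = -1/2 + (1/2)*sqrt(2). At the order-1 pole a set g(ξ) = (ξ - a)*(rational part) = [22/35] / (ξ - a').
Simple pole: residue = g(a) at a = -1/2 - (1/2)*sqrt(2), which is -(11/35)*sqrt(2).
The branch term is analytic at -1/2 + (1/2)*sqrt(2) and contributes nothing to the residue; only the rational part matters.
The factor ξ**2 + ξ - 1/4 splits as (ξ - a)(ξ - a') with a = -1/2 + (1/2)*sqrt(2), a' = -1/2 - (1/2)*sqrt(2). At the order-1 pole a set g(ξ) = (ξ - a)*(rational part) = [22/35] / (ξ - a').
Simple pole: residue = g(a) at a = -1/2 + (1/2)*sqrt(2), which is (11/35)*sqrt(2).
List the singular points by increasing real part (a conjugate pair: the negative imaginary part first).

Radius of convergence at 0: -1/2 + (1/2)*sqrt(2).
At -1/2 - (1/2)*sqrt(2): a pole of order 1; residue -(11/35)*sqrt(2).
At -2/3: an algebraic (square-root) branch point.
At -1/2 + (1/2)*sqrt(2): a pole of order 1; residue (11/35)*sqrt(2).


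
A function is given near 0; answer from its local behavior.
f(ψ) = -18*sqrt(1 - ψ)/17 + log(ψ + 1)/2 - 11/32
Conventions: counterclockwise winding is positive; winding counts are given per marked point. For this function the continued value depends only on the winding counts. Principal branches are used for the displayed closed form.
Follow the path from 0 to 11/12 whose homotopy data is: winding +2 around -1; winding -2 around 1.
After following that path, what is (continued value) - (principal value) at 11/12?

The rational part is single-valued and drops out of the difference; each branch term changes only by its own monodromy.
(1/2)*log(1 - ψ/(-1)): each positive loop around -1 adds 2*pi*i to the log, so winding +2 contributes (1/2)*(2)*2*pi*i = (2)*pi*i.
(-18/17)*sqrt(1 - ψ/(1)): winding -2 is even, the square root returns to the same sheet, contribution 0.
Summing the contributions at ψ = 11/12 gives (2)*pi*i.

Continued minus principal equals (2)*pi*i.


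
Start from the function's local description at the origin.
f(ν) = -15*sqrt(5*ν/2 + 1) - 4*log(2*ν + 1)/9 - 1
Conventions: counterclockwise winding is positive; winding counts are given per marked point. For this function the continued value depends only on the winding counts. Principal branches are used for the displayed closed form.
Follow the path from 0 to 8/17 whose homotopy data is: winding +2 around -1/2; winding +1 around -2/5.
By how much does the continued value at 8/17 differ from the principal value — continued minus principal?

The rational part is single-valued and drops out of the difference; each branch term changes only by its own monodromy.
(-15)*sqrt(1 - ν/(-2/5)): winding +1 is odd, the square root flips sign, contributing -2*(-15)*sqrt(1 - (8/17)/(-2/5)) = -2*(-15)*sqrt(37/17) = (30/17)*sqrt(629).
(-4/9)*log(1 - ν/(-1/2)): each positive loop around -1/2 adds 2*pi*i to the log, so winding +2 contributes (-4/9)*(2)*2*pi*i = -(16/9)*pi*i.
Summing the contributions at ν = 8/17 gives ((30/17)*sqrt(629)) - ((16/9)*pi)*i.

Continued minus principal equals ((30/17)*sqrt(629)) - ((16/9)*pi)*i.


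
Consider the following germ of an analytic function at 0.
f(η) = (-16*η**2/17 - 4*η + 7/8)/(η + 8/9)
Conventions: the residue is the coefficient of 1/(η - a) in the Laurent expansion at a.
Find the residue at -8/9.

The residue is 40615/11016.

At the order-1 pole -8/9 set g(η) = (η - (-8/9))*f(η) = -16*η**2/17 - 4*η + 7/8.
Simple pole: residue = g(a) at a = -8/9, which is 40615/11016.


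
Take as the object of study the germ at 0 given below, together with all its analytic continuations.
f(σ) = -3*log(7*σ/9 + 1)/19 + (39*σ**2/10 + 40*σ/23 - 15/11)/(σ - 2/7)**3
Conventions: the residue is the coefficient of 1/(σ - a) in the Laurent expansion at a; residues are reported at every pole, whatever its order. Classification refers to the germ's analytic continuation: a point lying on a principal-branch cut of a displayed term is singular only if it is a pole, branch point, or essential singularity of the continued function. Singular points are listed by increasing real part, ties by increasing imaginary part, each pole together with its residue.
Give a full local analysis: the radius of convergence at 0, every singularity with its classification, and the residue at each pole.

Radius of convergence at 0: 2/7.
At -9/7: a logarithmic branch point.
At 2/7: a pole of order 3; residue 39/10.

Denominator factor (σ - 2/7)^3: pole of order 3 at 2/7, modulus 2/7.
Branch term (-3/19)*log(1 - σ/(-9/7)): its argument vanishes at σ = -9/7, a logarithmic branch point, modulus 9/7.
The radius of convergence is the smallest modulus among the singular points: 2/7.
The branch term is analytic at 2/7 and contributes nothing to the residue; only the rational part matters.
At the order-3 pole 2/7 set g(σ) = (σ - (2/7))^3*(rational part) = 39*σ**2/10 + 40*σ/23 - 15/11.
Order-3 pole: residue = g''(a)/2; g''(2/7) = 39/5, so the residue is 39/10.
List the singular points by increasing real part (a conjugate pair: the negative imaginary part first).


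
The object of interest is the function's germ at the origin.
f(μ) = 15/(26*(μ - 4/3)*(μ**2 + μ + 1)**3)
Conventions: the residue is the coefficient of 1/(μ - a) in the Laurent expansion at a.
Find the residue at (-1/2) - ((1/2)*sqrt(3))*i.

The residue is (-10935/2633956) - ((200585/2633956)*sqrt(3))*i.


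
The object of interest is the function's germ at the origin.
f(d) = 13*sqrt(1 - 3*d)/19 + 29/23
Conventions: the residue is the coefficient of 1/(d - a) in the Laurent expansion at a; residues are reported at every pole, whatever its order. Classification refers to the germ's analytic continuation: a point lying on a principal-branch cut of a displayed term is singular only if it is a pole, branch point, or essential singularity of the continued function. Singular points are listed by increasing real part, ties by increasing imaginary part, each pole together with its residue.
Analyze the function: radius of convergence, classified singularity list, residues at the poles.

Branch term (13/19)*sqrt(1 - d/(1/3)): its argument vanishes at d = 1/3, a square-root branch point, modulus 1/3.
The radius of convergence is the smallest modulus among the singular points: 1/3.

Radius of convergence at 0: 1/3.
At 1/3: an algebraic (square-root) branch point.


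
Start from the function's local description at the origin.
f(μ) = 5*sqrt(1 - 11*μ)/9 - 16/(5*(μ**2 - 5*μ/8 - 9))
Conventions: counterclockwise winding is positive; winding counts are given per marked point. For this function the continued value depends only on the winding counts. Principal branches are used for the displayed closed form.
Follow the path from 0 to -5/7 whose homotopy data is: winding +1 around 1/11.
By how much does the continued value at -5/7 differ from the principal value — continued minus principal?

Continued minus principal equals -(10/63)*sqrt(434).

The rational part is single-valued and drops out of the difference; each branch term changes only by its own monodromy.
(5/9)*sqrt(1 - μ/(1/11)): winding +1 is odd, the square root flips sign, contributing -2*(5/9)*sqrt(1 - (-5/7)/(1/11)) = -2*(5/9)*sqrt(62/7) = -(10/63)*sqrt(434).
Summing the contributions at μ = -5/7 gives -(10/63)*sqrt(434).


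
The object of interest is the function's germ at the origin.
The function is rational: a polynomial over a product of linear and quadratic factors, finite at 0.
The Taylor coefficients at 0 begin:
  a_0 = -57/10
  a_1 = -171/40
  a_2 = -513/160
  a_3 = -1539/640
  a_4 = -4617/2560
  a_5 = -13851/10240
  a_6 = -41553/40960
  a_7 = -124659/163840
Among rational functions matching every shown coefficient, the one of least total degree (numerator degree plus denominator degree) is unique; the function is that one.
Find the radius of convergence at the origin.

No rational of total degree below 1 reproduces all 8 coefficients; solving the [0/1] Pade equations on them gives f(d) = 38/(5*(d - 4/3)), whose expansion matches every shown term.
Denominator factor (d - 4/3): pole of order 1 at 4/3, modulus 4/3.
The radius of convergence is the smallest modulus among the singular points: 4/3.

The radius of convergence is 4/3.


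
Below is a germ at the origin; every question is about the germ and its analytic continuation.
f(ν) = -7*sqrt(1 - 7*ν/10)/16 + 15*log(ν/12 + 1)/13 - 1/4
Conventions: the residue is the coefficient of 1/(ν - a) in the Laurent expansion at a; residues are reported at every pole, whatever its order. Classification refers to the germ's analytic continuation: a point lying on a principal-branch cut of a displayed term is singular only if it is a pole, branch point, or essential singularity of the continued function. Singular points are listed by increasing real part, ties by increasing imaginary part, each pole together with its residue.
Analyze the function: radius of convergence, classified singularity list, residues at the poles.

Branch term (15/13)*log(1 - ν/(-12)): its argument vanishes at ν = -12, a logarithmic branch point, modulus 12.
Branch term (-7/16)*sqrt(1 - ν/(10/7)): its argument vanishes at ν = 10/7, a square-root branch point, modulus 10/7.
The radius of convergence is the smallest modulus among the singular points: 10/7.
List the singular points by increasing real part (a conjugate pair: the negative imaginary part first).

Radius of convergence at 0: 10/7.
At -12: a logarithmic branch point.
At 10/7: an algebraic (square-root) branch point.
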